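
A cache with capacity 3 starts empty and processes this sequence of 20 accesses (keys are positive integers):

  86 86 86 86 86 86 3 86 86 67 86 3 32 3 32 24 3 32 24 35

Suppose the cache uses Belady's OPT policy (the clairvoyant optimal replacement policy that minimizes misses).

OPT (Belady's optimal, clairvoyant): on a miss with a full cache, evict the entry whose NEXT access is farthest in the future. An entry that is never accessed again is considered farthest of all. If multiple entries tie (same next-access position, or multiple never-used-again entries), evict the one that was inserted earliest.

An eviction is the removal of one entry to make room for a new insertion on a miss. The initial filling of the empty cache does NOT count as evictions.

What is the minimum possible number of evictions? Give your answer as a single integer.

OPT (Belady) simulation (capacity=3):
  1. access 86: MISS. Cache: [86]
  2. access 86: HIT. Next use of 86: step 3. Cache: [86]
  3. access 86: HIT. Next use of 86: step 4. Cache: [86]
  4. access 86: HIT. Next use of 86: step 5. Cache: [86]
  5. access 86: HIT. Next use of 86: step 6. Cache: [86]
  6. access 86: HIT. Next use of 86: step 8. Cache: [86]
  7. access 3: MISS. Cache: [86 3]
  8. access 86: HIT. Next use of 86: step 9. Cache: [86 3]
  9. access 86: HIT. Next use of 86: step 11. Cache: [86 3]
  10. access 67: MISS. Cache: [86 3 67]
  11. access 86: HIT. Next use of 86: never. Cache: [86 3 67]
  12. access 3: HIT. Next use of 3: step 14. Cache: [86 3 67]
  13. access 32: MISS, evict 86 (next use: never). Cache: [3 67 32]
  14. access 3: HIT. Next use of 3: step 17. Cache: [3 67 32]
  15. access 32: HIT. Next use of 32: step 18. Cache: [3 67 32]
  16. access 24: MISS, evict 67 (next use: never). Cache: [3 32 24]
  17. access 3: HIT. Next use of 3: never. Cache: [3 32 24]
  18. access 32: HIT. Next use of 32: never. Cache: [3 32 24]
  19. access 24: HIT. Next use of 24: never. Cache: [3 32 24]
  20. access 35: MISS, evict 3 (next use: never). Cache: [32 24 35]
Total: 14 hits, 6 misses, 3 evictions

Answer: 3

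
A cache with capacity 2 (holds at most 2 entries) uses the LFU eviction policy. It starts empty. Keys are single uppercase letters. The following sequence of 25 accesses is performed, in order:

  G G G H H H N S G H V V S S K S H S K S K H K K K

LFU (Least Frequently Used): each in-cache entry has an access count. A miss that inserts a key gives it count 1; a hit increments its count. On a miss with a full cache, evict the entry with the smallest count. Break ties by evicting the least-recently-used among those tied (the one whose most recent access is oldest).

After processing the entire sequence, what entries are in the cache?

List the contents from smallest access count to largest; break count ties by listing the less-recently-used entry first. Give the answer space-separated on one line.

Answer: K H

Derivation:
LFU simulation (capacity=2):
  1. access G: MISS. Cache: [G(c=1)]
  2. access G: HIT, count now 2. Cache: [G(c=2)]
  3. access G: HIT, count now 3. Cache: [G(c=3)]
  4. access H: MISS. Cache: [H(c=1) G(c=3)]
  5. access H: HIT, count now 2. Cache: [H(c=2) G(c=3)]
  6. access H: HIT, count now 3. Cache: [G(c=3) H(c=3)]
  7. access N: MISS, evict G(c=3). Cache: [N(c=1) H(c=3)]
  8. access S: MISS, evict N(c=1). Cache: [S(c=1) H(c=3)]
  9. access G: MISS, evict S(c=1). Cache: [G(c=1) H(c=3)]
  10. access H: HIT, count now 4. Cache: [G(c=1) H(c=4)]
  11. access V: MISS, evict G(c=1). Cache: [V(c=1) H(c=4)]
  12. access V: HIT, count now 2. Cache: [V(c=2) H(c=4)]
  13. access S: MISS, evict V(c=2). Cache: [S(c=1) H(c=4)]
  14. access S: HIT, count now 2. Cache: [S(c=2) H(c=4)]
  15. access K: MISS, evict S(c=2). Cache: [K(c=1) H(c=4)]
  16. access S: MISS, evict K(c=1). Cache: [S(c=1) H(c=4)]
  17. access H: HIT, count now 5. Cache: [S(c=1) H(c=5)]
  18. access S: HIT, count now 2. Cache: [S(c=2) H(c=5)]
  19. access K: MISS, evict S(c=2). Cache: [K(c=1) H(c=5)]
  20. access S: MISS, evict K(c=1). Cache: [S(c=1) H(c=5)]
  21. access K: MISS, evict S(c=1). Cache: [K(c=1) H(c=5)]
  22. access H: HIT, count now 6. Cache: [K(c=1) H(c=6)]
  23. access K: HIT, count now 2. Cache: [K(c=2) H(c=6)]
  24. access K: HIT, count now 3. Cache: [K(c=3) H(c=6)]
  25. access K: HIT, count now 4. Cache: [K(c=4) H(c=6)]
Total: 13 hits, 12 misses, 10 evictions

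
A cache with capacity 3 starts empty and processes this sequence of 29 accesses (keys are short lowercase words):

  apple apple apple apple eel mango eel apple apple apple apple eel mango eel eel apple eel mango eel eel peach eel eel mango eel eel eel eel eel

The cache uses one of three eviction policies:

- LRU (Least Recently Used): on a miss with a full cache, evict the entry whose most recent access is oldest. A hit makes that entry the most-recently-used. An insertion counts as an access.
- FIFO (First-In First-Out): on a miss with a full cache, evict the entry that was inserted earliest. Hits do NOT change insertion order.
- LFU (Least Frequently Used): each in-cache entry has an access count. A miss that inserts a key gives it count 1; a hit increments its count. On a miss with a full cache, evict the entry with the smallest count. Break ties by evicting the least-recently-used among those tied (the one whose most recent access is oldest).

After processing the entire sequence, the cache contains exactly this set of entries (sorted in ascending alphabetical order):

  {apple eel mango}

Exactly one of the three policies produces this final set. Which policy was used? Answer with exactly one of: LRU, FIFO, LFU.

Simulating under each policy and comparing final sets:
  LRU: final set = {eel mango peach} -> differs
  FIFO: final set = {eel mango peach} -> differs
  LFU: final set = {apple eel mango} -> MATCHES target
Only LFU produces the target set.

Answer: LFU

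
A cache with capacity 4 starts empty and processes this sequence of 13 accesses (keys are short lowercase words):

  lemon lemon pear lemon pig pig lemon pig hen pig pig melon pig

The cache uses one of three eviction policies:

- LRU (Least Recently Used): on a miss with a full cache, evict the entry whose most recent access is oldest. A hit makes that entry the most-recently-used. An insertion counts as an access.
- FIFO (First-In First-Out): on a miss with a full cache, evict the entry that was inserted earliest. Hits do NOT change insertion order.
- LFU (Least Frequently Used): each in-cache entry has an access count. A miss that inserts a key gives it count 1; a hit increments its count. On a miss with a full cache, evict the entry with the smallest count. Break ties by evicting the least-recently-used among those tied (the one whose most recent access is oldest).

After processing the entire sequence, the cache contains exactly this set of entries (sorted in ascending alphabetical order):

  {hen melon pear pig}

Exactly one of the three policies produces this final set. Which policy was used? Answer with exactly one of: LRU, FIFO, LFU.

Answer: FIFO

Derivation:
Simulating under each policy and comparing final sets:
  LRU: final set = {hen lemon melon pig} -> differs
  FIFO: final set = {hen melon pear pig} -> MATCHES target
  LFU: final set = {hen lemon melon pig} -> differs
Only FIFO produces the target set.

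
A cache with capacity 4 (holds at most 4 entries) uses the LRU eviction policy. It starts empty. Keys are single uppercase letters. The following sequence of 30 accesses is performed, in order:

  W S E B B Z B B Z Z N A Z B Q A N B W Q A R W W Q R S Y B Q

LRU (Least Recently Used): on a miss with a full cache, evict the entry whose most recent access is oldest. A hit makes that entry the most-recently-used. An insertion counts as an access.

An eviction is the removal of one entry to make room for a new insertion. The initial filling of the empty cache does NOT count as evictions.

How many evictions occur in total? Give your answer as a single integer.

LRU simulation (capacity=4):
  1. access W: MISS. Cache (LRU->MRU): [W]
  2. access S: MISS. Cache (LRU->MRU): [W S]
  3. access E: MISS. Cache (LRU->MRU): [W S E]
  4. access B: MISS. Cache (LRU->MRU): [W S E B]
  5. access B: HIT. Cache (LRU->MRU): [W S E B]
  6. access Z: MISS, evict W. Cache (LRU->MRU): [S E B Z]
  7. access B: HIT. Cache (LRU->MRU): [S E Z B]
  8. access B: HIT. Cache (LRU->MRU): [S E Z B]
  9. access Z: HIT. Cache (LRU->MRU): [S E B Z]
  10. access Z: HIT. Cache (LRU->MRU): [S E B Z]
  11. access N: MISS, evict S. Cache (LRU->MRU): [E B Z N]
  12. access A: MISS, evict E. Cache (LRU->MRU): [B Z N A]
  13. access Z: HIT. Cache (LRU->MRU): [B N A Z]
  14. access B: HIT. Cache (LRU->MRU): [N A Z B]
  15. access Q: MISS, evict N. Cache (LRU->MRU): [A Z B Q]
  16. access A: HIT. Cache (LRU->MRU): [Z B Q A]
  17. access N: MISS, evict Z. Cache (LRU->MRU): [B Q A N]
  18. access B: HIT. Cache (LRU->MRU): [Q A N B]
  19. access W: MISS, evict Q. Cache (LRU->MRU): [A N B W]
  20. access Q: MISS, evict A. Cache (LRU->MRU): [N B W Q]
  21. access A: MISS, evict N. Cache (LRU->MRU): [B W Q A]
  22. access R: MISS, evict B. Cache (LRU->MRU): [W Q A R]
  23. access W: HIT. Cache (LRU->MRU): [Q A R W]
  24. access W: HIT. Cache (LRU->MRU): [Q A R W]
  25. access Q: HIT. Cache (LRU->MRU): [A R W Q]
  26. access R: HIT. Cache (LRU->MRU): [A W Q R]
  27. access S: MISS, evict A. Cache (LRU->MRU): [W Q R S]
  28. access Y: MISS, evict W. Cache (LRU->MRU): [Q R S Y]
  29. access B: MISS, evict Q. Cache (LRU->MRU): [R S Y B]
  30. access Q: MISS, evict R. Cache (LRU->MRU): [S Y B Q]
Total: 13 hits, 17 misses, 13 evictions

Answer: 13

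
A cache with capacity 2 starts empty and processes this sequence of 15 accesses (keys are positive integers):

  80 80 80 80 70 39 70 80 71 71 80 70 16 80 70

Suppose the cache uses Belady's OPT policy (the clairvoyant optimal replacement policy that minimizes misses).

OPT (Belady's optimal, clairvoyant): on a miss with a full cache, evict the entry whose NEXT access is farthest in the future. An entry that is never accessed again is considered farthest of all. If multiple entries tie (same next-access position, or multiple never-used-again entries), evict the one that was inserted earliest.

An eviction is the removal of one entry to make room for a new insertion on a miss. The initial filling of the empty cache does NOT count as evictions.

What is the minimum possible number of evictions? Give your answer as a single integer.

OPT (Belady) simulation (capacity=2):
  1. access 80: MISS. Cache: [80]
  2. access 80: HIT. Next use of 80: step 3. Cache: [80]
  3. access 80: HIT. Next use of 80: step 4. Cache: [80]
  4. access 80: HIT. Next use of 80: step 8. Cache: [80]
  5. access 70: MISS. Cache: [80 70]
  6. access 39: MISS, evict 80 (next use: step 8). Cache: [70 39]
  7. access 70: HIT. Next use of 70: step 12. Cache: [70 39]
  8. access 80: MISS, evict 39 (next use: never). Cache: [70 80]
  9. access 71: MISS, evict 70 (next use: step 12). Cache: [80 71]
  10. access 71: HIT. Next use of 71: never. Cache: [80 71]
  11. access 80: HIT. Next use of 80: step 14. Cache: [80 71]
  12. access 70: MISS, evict 71 (next use: never). Cache: [80 70]
  13. access 16: MISS, evict 70 (next use: step 15). Cache: [80 16]
  14. access 80: HIT. Next use of 80: never. Cache: [80 16]
  15. access 70: MISS, evict 80 (next use: never). Cache: [16 70]
Total: 7 hits, 8 misses, 6 evictions

Answer: 6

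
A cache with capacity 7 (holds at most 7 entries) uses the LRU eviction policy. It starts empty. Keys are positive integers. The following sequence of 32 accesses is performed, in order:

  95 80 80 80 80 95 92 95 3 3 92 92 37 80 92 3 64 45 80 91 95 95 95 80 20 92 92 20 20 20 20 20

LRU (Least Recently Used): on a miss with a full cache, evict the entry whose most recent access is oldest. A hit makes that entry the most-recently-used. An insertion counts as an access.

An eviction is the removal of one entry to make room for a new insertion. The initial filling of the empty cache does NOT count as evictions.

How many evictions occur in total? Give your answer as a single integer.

Answer: 4

Derivation:
LRU simulation (capacity=7):
  1. access 95: MISS. Cache (LRU->MRU): [95]
  2. access 80: MISS. Cache (LRU->MRU): [95 80]
  3. access 80: HIT. Cache (LRU->MRU): [95 80]
  4. access 80: HIT. Cache (LRU->MRU): [95 80]
  5. access 80: HIT. Cache (LRU->MRU): [95 80]
  6. access 95: HIT. Cache (LRU->MRU): [80 95]
  7. access 92: MISS. Cache (LRU->MRU): [80 95 92]
  8. access 95: HIT. Cache (LRU->MRU): [80 92 95]
  9. access 3: MISS. Cache (LRU->MRU): [80 92 95 3]
  10. access 3: HIT. Cache (LRU->MRU): [80 92 95 3]
  11. access 92: HIT. Cache (LRU->MRU): [80 95 3 92]
  12. access 92: HIT. Cache (LRU->MRU): [80 95 3 92]
  13. access 37: MISS. Cache (LRU->MRU): [80 95 3 92 37]
  14. access 80: HIT. Cache (LRU->MRU): [95 3 92 37 80]
  15. access 92: HIT. Cache (LRU->MRU): [95 3 37 80 92]
  16. access 3: HIT. Cache (LRU->MRU): [95 37 80 92 3]
  17. access 64: MISS. Cache (LRU->MRU): [95 37 80 92 3 64]
  18. access 45: MISS. Cache (LRU->MRU): [95 37 80 92 3 64 45]
  19. access 80: HIT. Cache (LRU->MRU): [95 37 92 3 64 45 80]
  20. access 91: MISS, evict 95. Cache (LRU->MRU): [37 92 3 64 45 80 91]
  21. access 95: MISS, evict 37. Cache (LRU->MRU): [92 3 64 45 80 91 95]
  22. access 95: HIT. Cache (LRU->MRU): [92 3 64 45 80 91 95]
  23. access 95: HIT. Cache (LRU->MRU): [92 3 64 45 80 91 95]
  24. access 80: HIT. Cache (LRU->MRU): [92 3 64 45 91 95 80]
  25. access 20: MISS, evict 92. Cache (LRU->MRU): [3 64 45 91 95 80 20]
  26. access 92: MISS, evict 3. Cache (LRU->MRU): [64 45 91 95 80 20 92]
  27. access 92: HIT. Cache (LRU->MRU): [64 45 91 95 80 20 92]
  28. access 20: HIT. Cache (LRU->MRU): [64 45 91 95 80 92 20]
  29. access 20: HIT. Cache (LRU->MRU): [64 45 91 95 80 92 20]
  30. access 20: HIT. Cache (LRU->MRU): [64 45 91 95 80 92 20]
  31. access 20: HIT. Cache (LRU->MRU): [64 45 91 95 80 92 20]
  32. access 20: HIT. Cache (LRU->MRU): [64 45 91 95 80 92 20]
Total: 21 hits, 11 misses, 4 evictions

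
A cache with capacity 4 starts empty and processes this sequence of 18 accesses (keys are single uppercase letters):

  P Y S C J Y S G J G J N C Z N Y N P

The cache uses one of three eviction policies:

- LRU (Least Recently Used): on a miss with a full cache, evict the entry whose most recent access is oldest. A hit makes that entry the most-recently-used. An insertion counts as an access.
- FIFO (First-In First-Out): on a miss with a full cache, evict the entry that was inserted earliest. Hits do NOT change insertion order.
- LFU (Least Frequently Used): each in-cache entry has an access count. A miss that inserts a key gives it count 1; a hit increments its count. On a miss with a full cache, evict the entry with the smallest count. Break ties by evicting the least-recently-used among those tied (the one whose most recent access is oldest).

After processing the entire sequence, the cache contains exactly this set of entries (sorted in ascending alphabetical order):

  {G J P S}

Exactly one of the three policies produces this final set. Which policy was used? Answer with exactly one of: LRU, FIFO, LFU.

Answer: LFU

Derivation:
Simulating under each policy and comparing final sets:
  LRU: final set = {N P Y Z} -> differs
  FIFO: final set = {N P Y Z} -> differs
  LFU: final set = {G J P S} -> MATCHES target
Only LFU produces the target set.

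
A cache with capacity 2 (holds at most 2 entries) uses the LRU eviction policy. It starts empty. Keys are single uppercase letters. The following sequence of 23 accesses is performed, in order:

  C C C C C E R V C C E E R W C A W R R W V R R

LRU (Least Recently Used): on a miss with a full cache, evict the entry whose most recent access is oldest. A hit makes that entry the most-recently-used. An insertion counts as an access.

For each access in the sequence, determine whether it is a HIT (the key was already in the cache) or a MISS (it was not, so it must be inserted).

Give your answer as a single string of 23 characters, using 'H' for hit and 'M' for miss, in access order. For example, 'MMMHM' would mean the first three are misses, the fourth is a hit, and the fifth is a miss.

LRU simulation (capacity=2):
  1. access C: MISS. Cache (LRU->MRU): [C]
  2. access C: HIT. Cache (LRU->MRU): [C]
  3. access C: HIT. Cache (LRU->MRU): [C]
  4. access C: HIT. Cache (LRU->MRU): [C]
  5. access C: HIT. Cache (LRU->MRU): [C]
  6. access E: MISS. Cache (LRU->MRU): [C E]
  7. access R: MISS, evict C. Cache (LRU->MRU): [E R]
  8. access V: MISS, evict E. Cache (LRU->MRU): [R V]
  9. access C: MISS, evict R. Cache (LRU->MRU): [V C]
  10. access C: HIT. Cache (LRU->MRU): [V C]
  11. access E: MISS, evict V. Cache (LRU->MRU): [C E]
  12. access E: HIT. Cache (LRU->MRU): [C E]
  13. access R: MISS, evict C. Cache (LRU->MRU): [E R]
  14. access W: MISS, evict E. Cache (LRU->MRU): [R W]
  15. access C: MISS, evict R. Cache (LRU->MRU): [W C]
  16. access A: MISS, evict W. Cache (LRU->MRU): [C A]
  17. access W: MISS, evict C. Cache (LRU->MRU): [A W]
  18. access R: MISS, evict A. Cache (LRU->MRU): [W R]
  19. access R: HIT. Cache (LRU->MRU): [W R]
  20. access W: HIT. Cache (LRU->MRU): [R W]
  21. access V: MISS, evict R. Cache (LRU->MRU): [W V]
  22. access R: MISS, evict W. Cache (LRU->MRU): [V R]
  23. access R: HIT. Cache (LRU->MRU): [V R]
Total: 9 hits, 14 misses, 12 evictions

Answer: MHHHHMMMMHMHMMMMMMHHMMH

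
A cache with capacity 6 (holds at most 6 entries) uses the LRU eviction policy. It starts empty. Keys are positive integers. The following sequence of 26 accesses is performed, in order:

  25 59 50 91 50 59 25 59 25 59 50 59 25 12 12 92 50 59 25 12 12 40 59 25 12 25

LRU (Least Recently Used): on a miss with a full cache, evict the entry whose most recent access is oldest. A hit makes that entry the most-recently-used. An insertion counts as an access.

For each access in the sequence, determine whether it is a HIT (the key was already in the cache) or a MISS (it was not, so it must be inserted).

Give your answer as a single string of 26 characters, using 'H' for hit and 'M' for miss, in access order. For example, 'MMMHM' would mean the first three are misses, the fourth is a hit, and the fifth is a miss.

LRU simulation (capacity=6):
  1. access 25: MISS. Cache (LRU->MRU): [25]
  2. access 59: MISS. Cache (LRU->MRU): [25 59]
  3. access 50: MISS. Cache (LRU->MRU): [25 59 50]
  4. access 91: MISS. Cache (LRU->MRU): [25 59 50 91]
  5. access 50: HIT. Cache (LRU->MRU): [25 59 91 50]
  6. access 59: HIT. Cache (LRU->MRU): [25 91 50 59]
  7. access 25: HIT. Cache (LRU->MRU): [91 50 59 25]
  8. access 59: HIT. Cache (LRU->MRU): [91 50 25 59]
  9. access 25: HIT. Cache (LRU->MRU): [91 50 59 25]
  10. access 59: HIT. Cache (LRU->MRU): [91 50 25 59]
  11. access 50: HIT. Cache (LRU->MRU): [91 25 59 50]
  12. access 59: HIT. Cache (LRU->MRU): [91 25 50 59]
  13. access 25: HIT. Cache (LRU->MRU): [91 50 59 25]
  14. access 12: MISS. Cache (LRU->MRU): [91 50 59 25 12]
  15. access 12: HIT. Cache (LRU->MRU): [91 50 59 25 12]
  16. access 92: MISS. Cache (LRU->MRU): [91 50 59 25 12 92]
  17. access 50: HIT. Cache (LRU->MRU): [91 59 25 12 92 50]
  18. access 59: HIT. Cache (LRU->MRU): [91 25 12 92 50 59]
  19. access 25: HIT. Cache (LRU->MRU): [91 12 92 50 59 25]
  20. access 12: HIT. Cache (LRU->MRU): [91 92 50 59 25 12]
  21. access 12: HIT. Cache (LRU->MRU): [91 92 50 59 25 12]
  22. access 40: MISS, evict 91. Cache (LRU->MRU): [92 50 59 25 12 40]
  23. access 59: HIT. Cache (LRU->MRU): [92 50 25 12 40 59]
  24. access 25: HIT. Cache (LRU->MRU): [92 50 12 40 59 25]
  25. access 12: HIT. Cache (LRU->MRU): [92 50 40 59 25 12]
  26. access 25: HIT. Cache (LRU->MRU): [92 50 40 59 12 25]
Total: 19 hits, 7 misses, 1 evictions

Answer: MMMMHHHHHHHHHMHMHHHHHMHHHH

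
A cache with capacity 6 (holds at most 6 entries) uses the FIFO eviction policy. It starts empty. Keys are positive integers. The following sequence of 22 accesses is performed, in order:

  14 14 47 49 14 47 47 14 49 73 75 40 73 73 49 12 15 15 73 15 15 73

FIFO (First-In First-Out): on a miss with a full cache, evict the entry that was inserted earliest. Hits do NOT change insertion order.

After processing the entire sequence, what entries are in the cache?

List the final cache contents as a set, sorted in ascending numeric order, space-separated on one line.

FIFO simulation (capacity=6):
  1. access 14: MISS. Cache (old->new): [14]
  2. access 14: HIT. Cache (old->new): [14]
  3. access 47: MISS. Cache (old->new): [14 47]
  4. access 49: MISS. Cache (old->new): [14 47 49]
  5. access 14: HIT. Cache (old->new): [14 47 49]
  6. access 47: HIT. Cache (old->new): [14 47 49]
  7. access 47: HIT. Cache (old->new): [14 47 49]
  8. access 14: HIT. Cache (old->new): [14 47 49]
  9. access 49: HIT. Cache (old->new): [14 47 49]
  10. access 73: MISS. Cache (old->new): [14 47 49 73]
  11. access 75: MISS. Cache (old->new): [14 47 49 73 75]
  12. access 40: MISS. Cache (old->new): [14 47 49 73 75 40]
  13. access 73: HIT. Cache (old->new): [14 47 49 73 75 40]
  14. access 73: HIT. Cache (old->new): [14 47 49 73 75 40]
  15. access 49: HIT. Cache (old->new): [14 47 49 73 75 40]
  16. access 12: MISS, evict 14. Cache (old->new): [47 49 73 75 40 12]
  17. access 15: MISS, evict 47. Cache (old->new): [49 73 75 40 12 15]
  18. access 15: HIT. Cache (old->new): [49 73 75 40 12 15]
  19. access 73: HIT. Cache (old->new): [49 73 75 40 12 15]
  20. access 15: HIT. Cache (old->new): [49 73 75 40 12 15]
  21. access 15: HIT. Cache (old->new): [49 73 75 40 12 15]
  22. access 73: HIT. Cache (old->new): [49 73 75 40 12 15]
Total: 14 hits, 8 misses, 2 evictions

Answer: 12 15 40 49 73 75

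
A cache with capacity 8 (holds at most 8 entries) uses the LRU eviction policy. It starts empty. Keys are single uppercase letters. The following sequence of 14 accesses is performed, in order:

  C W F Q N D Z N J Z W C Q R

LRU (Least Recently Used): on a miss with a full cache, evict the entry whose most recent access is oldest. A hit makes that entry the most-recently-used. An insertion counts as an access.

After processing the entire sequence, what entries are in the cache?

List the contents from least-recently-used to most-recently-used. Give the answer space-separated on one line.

LRU simulation (capacity=8):
  1. access C: MISS. Cache (LRU->MRU): [C]
  2. access W: MISS. Cache (LRU->MRU): [C W]
  3. access F: MISS. Cache (LRU->MRU): [C W F]
  4. access Q: MISS. Cache (LRU->MRU): [C W F Q]
  5. access N: MISS. Cache (LRU->MRU): [C W F Q N]
  6. access D: MISS. Cache (LRU->MRU): [C W F Q N D]
  7. access Z: MISS. Cache (LRU->MRU): [C W F Q N D Z]
  8. access N: HIT. Cache (LRU->MRU): [C W F Q D Z N]
  9. access J: MISS. Cache (LRU->MRU): [C W F Q D Z N J]
  10. access Z: HIT. Cache (LRU->MRU): [C W F Q D N J Z]
  11. access W: HIT. Cache (LRU->MRU): [C F Q D N J Z W]
  12. access C: HIT. Cache (LRU->MRU): [F Q D N J Z W C]
  13. access Q: HIT. Cache (LRU->MRU): [F D N J Z W C Q]
  14. access R: MISS, evict F. Cache (LRU->MRU): [D N J Z W C Q R]
Total: 5 hits, 9 misses, 1 evictions

Answer: D N J Z W C Q R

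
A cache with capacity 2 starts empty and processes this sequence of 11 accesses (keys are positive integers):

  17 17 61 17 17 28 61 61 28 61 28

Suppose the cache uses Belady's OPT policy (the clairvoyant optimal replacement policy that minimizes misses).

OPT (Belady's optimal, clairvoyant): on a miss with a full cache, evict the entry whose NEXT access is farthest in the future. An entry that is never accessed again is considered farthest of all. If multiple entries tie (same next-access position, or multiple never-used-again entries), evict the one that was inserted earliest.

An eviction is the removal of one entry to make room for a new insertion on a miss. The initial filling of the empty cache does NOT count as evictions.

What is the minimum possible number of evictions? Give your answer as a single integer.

OPT (Belady) simulation (capacity=2):
  1. access 17: MISS. Cache: [17]
  2. access 17: HIT. Next use of 17: step 4. Cache: [17]
  3. access 61: MISS. Cache: [17 61]
  4. access 17: HIT. Next use of 17: step 5. Cache: [17 61]
  5. access 17: HIT. Next use of 17: never. Cache: [17 61]
  6. access 28: MISS, evict 17 (next use: never). Cache: [61 28]
  7. access 61: HIT. Next use of 61: step 8. Cache: [61 28]
  8. access 61: HIT. Next use of 61: step 10. Cache: [61 28]
  9. access 28: HIT. Next use of 28: step 11. Cache: [61 28]
  10. access 61: HIT. Next use of 61: never. Cache: [61 28]
  11. access 28: HIT. Next use of 28: never. Cache: [61 28]
Total: 8 hits, 3 misses, 1 evictions

Answer: 1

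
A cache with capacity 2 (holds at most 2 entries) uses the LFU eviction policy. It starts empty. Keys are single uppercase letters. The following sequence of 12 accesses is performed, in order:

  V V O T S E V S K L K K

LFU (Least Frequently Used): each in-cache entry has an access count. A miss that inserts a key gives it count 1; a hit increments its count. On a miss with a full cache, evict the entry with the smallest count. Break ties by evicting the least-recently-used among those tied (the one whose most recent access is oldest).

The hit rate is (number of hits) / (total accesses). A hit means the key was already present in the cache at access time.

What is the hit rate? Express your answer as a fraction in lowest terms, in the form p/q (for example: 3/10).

LFU simulation (capacity=2):
  1. access V: MISS. Cache: [V(c=1)]
  2. access V: HIT, count now 2. Cache: [V(c=2)]
  3. access O: MISS. Cache: [O(c=1) V(c=2)]
  4. access T: MISS, evict O(c=1). Cache: [T(c=1) V(c=2)]
  5. access S: MISS, evict T(c=1). Cache: [S(c=1) V(c=2)]
  6. access E: MISS, evict S(c=1). Cache: [E(c=1) V(c=2)]
  7. access V: HIT, count now 3. Cache: [E(c=1) V(c=3)]
  8. access S: MISS, evict E(c=1). Cache: [S(c=1) V(c=3)]
  9. access K: MISS, evict S(c=1). Cache: [K(c=1) V(c=3)]
  10. access L: MISS, evict K(c=1). Cache: [L(c=1) V(c=3)]
  11. access K: MISS, evict L(c=1). Cache: [K(c=1) V(c=3)]
  12. access K: HIT, count now 2. Cache: [K(c=2) V(c=3)]
Total: 3 hits, 9 misses, 7 evictions

Hit rate = 3/12 = 1/4

Answer: 1/4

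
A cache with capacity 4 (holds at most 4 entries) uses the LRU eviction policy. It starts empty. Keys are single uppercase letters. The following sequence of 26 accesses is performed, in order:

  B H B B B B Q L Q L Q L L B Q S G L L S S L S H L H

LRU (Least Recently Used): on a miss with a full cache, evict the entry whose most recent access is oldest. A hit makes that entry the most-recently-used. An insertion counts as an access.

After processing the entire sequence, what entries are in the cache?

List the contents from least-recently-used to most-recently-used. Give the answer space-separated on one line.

LRU simulation (capacity=4):
  1. access B: MISS. Cache (LRU->MRU): [B]
  2. access H: MISS. Cache (LRU->MRU): [B H]
  3. access B: HIT. Cache (LRU->MRU): [H B]
  4. access B: HIT. Cache (LRU->MRU): [H B]
  5. access B: HIT. Cache (LRU->MRU): [H B]
  6. access B: HIT. Cache (LRU->MRU): [H B]
  7. access Q: MISS. Cache (LRU->MRU): [H B Q]
  8. access L: MISS. Cache (LRU->MRU): [H B Q L]
  9. access Q: HIT. Cache (LRU->MRU): [H B L Q]
  10. access L: HIT. Cache (LRU->MRU): [H B Q L]
  11. access Q: HIT. Cache (LRU->MRU): [H B L Q]
  12. access L: HIT. Cache (LRU->MRU): [H B Q L]
  13. access L: HIT. Cache (LRU->MRU): [H B Q L]
  14. access B: HIT. Cache (LRU->MRU): [H Q L B]
  15. access Q: HIT. Cache (LRU->MRU): [H L B Q]
  16. access S: MISS, evict H. Cache (LRU->MRU): [L B Q S]
  17. access G: MISS, evict L. Cache (LRU->MRU): [B Q S G]
  18. access L: MISS, evict B. Cache (LRU->MRU): [Q S G L]
  19. access L: HIT. Cache (LRU->MRU): [Q S G L]
  20. access S: HIT. Cache (LRU->MRU): [Q G L S]
  21. access S: HIT. Cache (LRU->MRU): [Q G L S]
  22. access L: HIT. Cache (LRU->MRU): [Q G S L]
  23. access S: HIT. Cache (LRU->MRU): [Q G L S]
  24. access H: MISS, evict Q. Cache (LRU->MRU): [G L S H]
  25. access L: HIT. Cache (LRU->MRU): [G S H L]
  26. access H: HIT. Cache (LRU->MRU): [G S L H]
Total: 18 hits, 8 misses, 4 evictions

Answer: G S L H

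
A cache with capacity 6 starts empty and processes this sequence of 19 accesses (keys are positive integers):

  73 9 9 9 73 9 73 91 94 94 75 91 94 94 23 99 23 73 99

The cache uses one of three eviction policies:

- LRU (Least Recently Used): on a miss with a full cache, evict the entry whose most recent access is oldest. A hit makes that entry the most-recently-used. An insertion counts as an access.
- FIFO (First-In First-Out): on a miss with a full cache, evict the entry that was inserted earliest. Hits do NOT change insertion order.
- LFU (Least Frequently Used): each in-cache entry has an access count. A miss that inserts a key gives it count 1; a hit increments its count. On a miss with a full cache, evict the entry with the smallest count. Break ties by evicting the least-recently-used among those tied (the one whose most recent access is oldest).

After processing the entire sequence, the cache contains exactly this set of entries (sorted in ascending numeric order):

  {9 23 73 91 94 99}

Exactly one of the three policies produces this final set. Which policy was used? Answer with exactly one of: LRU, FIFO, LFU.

Simulating under each policy and comparing final sets:
  LRU: final set = {23 73 75 91 94 99} -> differs
  FIFO: final set = {23 73 75 91 94 99} -> differs
  LFU: final set = {9 23 73 91 94 99} -> MATCHES target
Only LFU produces the target set.

Answer: LFU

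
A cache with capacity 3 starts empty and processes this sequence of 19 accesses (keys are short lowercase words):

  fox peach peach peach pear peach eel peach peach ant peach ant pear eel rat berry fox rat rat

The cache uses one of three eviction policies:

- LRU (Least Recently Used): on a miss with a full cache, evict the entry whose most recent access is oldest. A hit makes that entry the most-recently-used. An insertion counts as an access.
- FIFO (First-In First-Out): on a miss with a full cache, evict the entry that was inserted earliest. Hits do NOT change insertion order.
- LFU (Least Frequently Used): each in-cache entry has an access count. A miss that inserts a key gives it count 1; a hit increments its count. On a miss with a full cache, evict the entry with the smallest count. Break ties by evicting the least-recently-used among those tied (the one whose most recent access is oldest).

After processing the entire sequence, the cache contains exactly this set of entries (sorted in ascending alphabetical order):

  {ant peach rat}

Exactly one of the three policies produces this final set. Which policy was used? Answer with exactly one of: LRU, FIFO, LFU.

Answer: LFU

Derivation:
Simulating under each policy and comparing final sets:
  LRU: final set = {berry fox rat} -> differs
  FIFO: final set = {berry fox rat} -> differs
  LFU: final set = {ant peach rat} -> MATCHES target
Only LFU produces the target set.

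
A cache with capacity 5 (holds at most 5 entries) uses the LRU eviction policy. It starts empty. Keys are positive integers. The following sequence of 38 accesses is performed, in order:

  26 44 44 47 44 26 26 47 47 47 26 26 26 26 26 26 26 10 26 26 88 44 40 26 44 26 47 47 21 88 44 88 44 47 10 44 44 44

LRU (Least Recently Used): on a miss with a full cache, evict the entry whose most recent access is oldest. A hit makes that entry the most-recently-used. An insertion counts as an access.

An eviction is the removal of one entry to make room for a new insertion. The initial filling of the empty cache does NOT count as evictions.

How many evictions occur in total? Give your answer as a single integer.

Answer: 5

Derivation:
LRU simulation (capacity=5):
  1. access 26: MISS. Cache (LRU->MRU): [26]
  2. access 44: MISS. Cache (LRU->MRU): [26 44]
  3. access 44: HIT. Cache (LRU->MRU): [26 44]
  4. access 47: MISS. Cache (LRU->MRU): [26 44 47]
  5. access 44: HIT. Cache (LRU->MRU): [26 47 44]
  6. access 26: HIT. Cache (LRU->MRU): [47 44 26]
  7. access 26: HIT. Cache (LRU->MRU): [47 44 26]
  8. access 47: HIT. Cache (LRU->MRU): [44 26 47]
  9. access 47: HIT. Cache (LRU->MRU): [44 26 47]
  10. access 47: HIT. Cache (LRU->MRU): [44 26 47]
  11. access 26: HIT. Cache (LRU->MRU): [44 47 26]
  12. access 26: HIT. Cache (LRU->MRU): [44 47 26]
  13. access 26: HIT. Cache (LRU->MRU): [44 47 26]
  14. access 26: HIT. Cache (LRU->MRU): [44 47 26]
  15. access 26: HIT. Cache (LRU->MRU): [44 47 26]
  16. access 26: HIT. Cache (LRU->MRU): [44 47 26]
  17. access 26: HIT. Cache (LRU->MRU): [44 47 26]
  18. access 10: MISS. Cache (LRU->MRU): [44 47 26 10]
  19. access 26: HIT. Cache (LRU->MRU): [44 47 10 26]
  20. access 26: HIT. Cache (LRU->MRU): [44 47 10 26]
  21. access 88: MISS. Cache (LRU->MRU): [44 47 10 26 88]
  22. access 44: HIT. Cache (LRU->MRU): [47 10 26 88 44]
  23. access 40: MISS, evict 47. Cache (LRU->MRU): [10 26 88 44 40]
  24. access 26: HIT. Cache (LRU->MRU): [10 88 44 40 26]
  25. access 44: HIT. Cache (LRU->MRU): [10 88 40 26 44]
  26. access 26: HIT. Cache (LRU->MRU): [10 88 40 44 26]
  27. access 47: MISS, evict 10. Cache (LRU->MRU): [88 40 44 26 47]
  28. access 47: HIT. Cache (LRU->MRU): [88 40 44 26 47]
  29. access 21: MISS, evict 88. Cache (LRU->MRU): [40 44 26 47 21]
  30. access 88: MISS, evict 40. Cache (LRU->MRU): [44 26 47 21 88]
  31. access 44: HIT. Cache (LRU->MRU): [26 47 21 88 44]
  32. access 88: HIT. Cache (LRU->MRU): [26 47 21 44 88]
  33. access 44: HIT. Cache (LRU->MRU): [26 47 21 88 44]
  34. access 47: HIT. Cache (LRU->MRU): [26 21 88 44 47]
  35. access 10: MISS, evict 26. Cache (LRU->MRU): [21 88 44 47 10]
  36. access 44: HIT. Cache (LRU->MRU): [21 88 47 10 44]
  37. access 44: HIT. Cache (LRU->MRU): [21 88 47 10 44]
  38. access 44: HIT. Cache (LRU->MRU): [21 88 47 10 44]
Total: 28 hits, 10 misses, 5 evictions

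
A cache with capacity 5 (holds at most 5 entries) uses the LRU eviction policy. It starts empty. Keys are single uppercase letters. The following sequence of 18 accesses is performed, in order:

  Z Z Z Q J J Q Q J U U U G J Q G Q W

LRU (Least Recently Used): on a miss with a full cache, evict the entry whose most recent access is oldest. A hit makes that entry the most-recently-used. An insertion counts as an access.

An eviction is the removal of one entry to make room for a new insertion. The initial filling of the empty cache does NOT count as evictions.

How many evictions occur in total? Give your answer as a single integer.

LRU simulation (capacity=5):
  1. access Z: MISS. Cache (LRU->MRU): [Z]
  2. access Z: HIT. Cache (LRU->MRU): [Z]
  3. access Z: HIT. Cache (LRU->MRU): [Z]
  4. access Q: MISS. Cache (LRU->MRU): [Z Q]
  5. access J: MISS. Cache (LRU->MRU): [Z Q J]
  6. access J: HIT. Cache (LRU->MRU): [Z Q J]
  7. access Q: HIT. Cache (LRU->MRU): [Z J Q]
  8. access Q: HIT. Cache (LRU->MRU): [Z J Q]
  9. access J: HIT. Cache (LRU->MRU): [Z Q J]
  10. access U: MISS. Cache (LRU->MRU): [Z Q J U]
  11. access U: HIT. Cache (LRU->MRU): [Z Q J U]
  12. access U: HIT. Cache (LRU->MRU): [Z Q J U]
  13. access G: MISS. Cache (LRU->MRU): [Z Q J U G]
  14. access J: HIT. Cache (LRU->MRU): [Z Q U G J]
  15. access Q: HIT. Cache (LRU->MRU): [Z U G J Q]
  16. access G: HIT. Cache (LRU->MRU): [Z U J Q G]
  17. access Q: HIT. Cache (LRU->MRU): [Z U J G Q]
  18. access W: MISS, evict Z. Cache (LRU->MRU): [U J G Q W]
Total: 12 hits, 6 misses, 1 evictions

Answer: 1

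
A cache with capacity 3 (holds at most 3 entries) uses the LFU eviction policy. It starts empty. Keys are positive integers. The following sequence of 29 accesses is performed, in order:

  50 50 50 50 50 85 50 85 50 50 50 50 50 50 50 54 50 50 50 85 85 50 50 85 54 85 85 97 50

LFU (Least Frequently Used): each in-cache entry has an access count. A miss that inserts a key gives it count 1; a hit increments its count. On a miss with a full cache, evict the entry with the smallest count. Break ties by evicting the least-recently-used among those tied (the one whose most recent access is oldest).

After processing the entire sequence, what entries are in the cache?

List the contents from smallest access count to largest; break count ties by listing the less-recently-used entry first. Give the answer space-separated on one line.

LFU simulation (capacity=3):
  1. access 50: MISS. Cache: [50(c=1)]
  2. access 50: HIT, count now 2. Cache: [50(c=2)]
  3. access 50: HIT, count now 3. Cache: [50(c=3)]
  4. access 50: HIT, count now 4. Cache: [50(c=4)]
  5. access 50: HIT, count now 5. Cache: [50(c=5)]
  6. access 85: MISS. Cache: [85(c=1) 50(c=5)]
  7. access 50: HIT, count now 6. Cache: [85(c=1) 50(c=6)]
  8. access 85: HIT, count now 2. Cache: [85(c=2) 50(c=6)]
  9. access 50: HIT, count now 7. Cache: [85(c=2) 50(c=7)]
  10. access 50: HIT, count now 8. Cache: [85(c=2) 50(c=8)]
  11. access 50: HIT, count now 9. Cache: [85(c=2) 50(c=9)]
  12. access 50: HIT, count now 10. Cache: [85(c=2) 50(c=10)]
  13. access 50: HIT, count now 11. Cache: [85(c=2) 50(c=11)]
  14. access 50: HIT, count now 12. Cache: [85(c=2) 50(c=12)]
  15. access 50: HIT, count now 13. Cache: [85(c=2) 50(c=13)]
  16. access 54: MISS. Cache: [54(c=1) 85(c=2) 50(c=13)]
  17. access 50: HIT, count now 14. Cache: [54(c=1) 85(c=2) 50(c=14)]
  18. access 50: HIT, count now 15. Cache: [54(c=1) 85(c=2) 50(c=15)]
  19. access 50: HIT, count now 16. Cache: [54(c=1) 85(c=2) 50(c=16)]
  20. access 85: HIT, count now 3. Cache: [54(c=1) 85(c=3) 50(c=16)]
  21. access 85: HIT, count now 4. Cache: [54(c=1) 85(c=4) 50(c=16)]
  22. access 50: HIT, count now 17. Cache: [54(c=1) 85(c=4) 50(c=17)]
  23. access 50: HIT, count now 18. Cache: [54(c=1) 85(c=4) 50(c=18)]
  24. access 85: HIT, count now 5. Cache: [54(c=1) 85(c=5) 50(c=18)]
  25. access 54: HIT, count now 2. Cache: [54(c=2) 85(c=5) 50(c=18)]
  26. access 85: HIT, count now 6. Cache: [54(c=2) 85(c=6) 50(c=18)]
  27. access 85: HIT, count now 7. Cache: [54(c=2) 85(c=7) 50(c=18)]
  28. access 97: MISS, evict 54(c=2). Cache: [97(c=1) 85(c=7) 50(c=18)]
  29. access 50: HIT, count now 19. Cache: [97(c=1) 85(c=7) 50(c=19)]
Total: 25 hits, 4 misses, 1 evictions

Answer: 97 85 50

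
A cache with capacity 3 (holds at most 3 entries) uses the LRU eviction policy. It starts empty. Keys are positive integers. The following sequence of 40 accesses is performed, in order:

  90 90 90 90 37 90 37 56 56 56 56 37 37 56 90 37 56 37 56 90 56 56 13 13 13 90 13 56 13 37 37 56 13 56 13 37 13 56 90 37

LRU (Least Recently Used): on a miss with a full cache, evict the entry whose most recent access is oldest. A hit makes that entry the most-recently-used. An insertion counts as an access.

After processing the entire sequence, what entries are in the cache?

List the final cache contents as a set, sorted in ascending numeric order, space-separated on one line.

Answer: 37 56 90

Derivation:
LRU simulation (capacity=3):
  1. access 90: MISS. Cache (LRU->MRU): [90]
  2. access 90: HIT. Cache (LRU->MRU): [90]
  3. access 90: HIT. Cache (LRU->MRU): [90]
  4. access 90: HIT. Cache (LRU->MRU): [90]
  5. access 37: MISS. Cache (LRU->MRU): [90 37]
  6. access 90: HIT. Cache (LRU->MRU): [37 90]
  7. access 37: HIT. Cache (LRU->MRU): [90 37]
  8. access 56: MISS. Cache (LRU->MRU): [90 37 56]
  9. access 56: HIT. Cache (LRU->MRU): [90 37 56]
  10. access 56: HIT. Cache (LRU->MRU): [90 37 56]
  11. access 56: HIT. Cache (LRU->MRU): [90 37 56]
  12. access 37: HIT. Cache (LRU->MRU): [90 56 37]
  13. access 37: HIT. Cache (LRU->MRU): [90 56 37]
  14. access 56: HIT. Cache (LRU->MRU): [90 37 56]
  15. access 90: HIT. Cache (LRU->MRU): [37 56 90]
  16. access 37: HIT. Cache (LRU->MRU): [56 90 37]
  17. access 56: HIT. Cache (LRU->MRU): [90 37 56]
  18. access 37: HIT. Cache (LRU->MRU): [90 56 37]
  19. access 56: HIT. Cache (LRU->MRU): [90 37 56]
  20. access 90: HIT. Cache (LRU->MRU): [37 56 90]
  21. access 56: HIT. Cache (LRU->MRU): [37 90 56]
  22. access 56: HIT. Cache (LRU->MRU): [37 90 56]
  23. access 13: MISS, evict 37. Cache (LRU->MRU): [90 56 13]
  24. access 13: HIT. Cache (LRU->MRU): [90 56 13]
  25. access 13: HIT. Cache (LRU->MRU): [90 56 13]
  26. access 90: HIT. Cache (LRU->MRU): [56 13 90]
  27. access 13: HIT. Cache (LRU->MRU): [56 90 13]
  28. access 56: HIT. Cache (LRU->MRU): [90 13 56]
  29. access 13: HIT. Cache (LRU->MRU): [90 56 13]
  30. access 37: MISS, evict 90. Cache (LRU->MRU): [56 13 37]
  31. access 37: HIT. Cache (LRU->MRU): [56 13 37]
  32. access 56: HIT. Cache (LRU->MRU): [13 37 56]
  33. access 13: HIT. Cache (LRU->MRU): [37 56 13]
  34. access 56: HIT. Cache (LRU->MRU): [37 13 56]
  35. access 13: HIT. Cache (LRU->MRU): [37 56 13]
  36. access 37: HIT. Cache (LRU->MRU): [56 13 37]
  37. access 13: HIT. Cache (LRU->MRU): [56 37 13]
  38. access 56: HIT. Cache (LRU->MRU): [37 13 56]
  39. access 90: MISS, evict 37. Cache (LRU->MRU): [13 56 90]
  40. access 37: MISS, evict 13. Cache (LRU->MRU): [56 90 37]
Total: 33 hits, 7 misses, 4 evictions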